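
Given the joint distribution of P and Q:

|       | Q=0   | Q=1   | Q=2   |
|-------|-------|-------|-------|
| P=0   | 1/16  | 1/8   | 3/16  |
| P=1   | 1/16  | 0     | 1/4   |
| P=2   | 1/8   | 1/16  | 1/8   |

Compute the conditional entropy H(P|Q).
Marginal P(Q) (column sums):
  P(Q=0) = 1/16 + 1/16 + 1/8 = 1/4
  P(Q=1) = 1/8 + 0 + 1/16 = 3/16
  P(Q=2) = 3/16 + 1/4 + 1/8 = 9/16

H(P|Q) = -Σ P(P,Q)·log₂ P(P|Q), where P(P|Q) = P(P,Q) / P(Q)
  (cells with P(P,Q) = 0 contribute 0)
  (P=0,Q=0): P(P|Q) = (1/16)/(1/4) = 1/4;  -(1/16)·log₂(1/4) = 0.1250
  (P=0,Q=1): P(P|Q) = (1/8)/(3/16) = 2/3;  -(1/8)·log₂(2/3) = 0.0731
  (P=0,Q=2): P(P|Q) = (3/16)/(9/16) = 1/3;  -(3/16)·log₂(1/3) = 0.2972
  (P=1,Q=0): P(P|Q) = (1/16)/(1/4) = 1/4;  -(1/16)·log₂(1/4) = 0.1250
  (P=1,Q=2): P(P|Q) = (1/4)/(9/16) = 4/9;  -(1/4)·log₂(4/9) = 0.2925
  (P=2,Q=0): P(P|Q) = (1/8)/(1/4) = 1/2;  -(1/8)·log₂(1/2) = 0.1250
  (P=2,Q=1): P(P|Q) = (1/16)/(3/16) = 1/3;  -(1/16)·log₂(1/3) = 0.0991
  (P=2,Q=2): P(P|Q) = (1/8)/(9/16) = 2/9;  -(1/8)·log₂(2/9) = 0.2712
H(P|Q) = 0.1250 + 0.0731 + 0.2972 + 0.1250 + 0.2925 + 0.1250 + 0.0991 + 0.2712
  = 1.4081 bits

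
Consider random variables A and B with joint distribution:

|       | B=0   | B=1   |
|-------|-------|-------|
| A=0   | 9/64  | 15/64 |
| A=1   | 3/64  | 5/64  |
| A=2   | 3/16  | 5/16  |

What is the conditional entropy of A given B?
Marginal P(B) (column sums):
  P(B=0) = 9/64 + 3/64 + 3/16 = 3/8
  P(B=1) = 15/64 + 5/64 + 5/16 = 5/8

H(A|B) = -Σ P(A,B)·log₂ P(A|B), where P(A|B) = P(A,B) / P(B)
  (A=0,B=0): P(A|B) = (9/64)/(3/8) = 3/8;  -(9/64)·log₂(3/8) = 0.1990
  (A=0,B=1): P(A|B) = (15/64)/(5/8) = 3/8;  -(15/64)·log₂(3/8) = 0.3316
  (A=1,B=0): P(A|B) = (3/64)/(3/8) = 1/8;  -(3/64)·log₂(1/8) = 0.1406
  (A=1,B=1): P(A|B) = (5/64)/(5/8) = 1/8;  -(5/64)·log₂(1/8) = 0.2344
  (A=2,B=0): P(A|B) = (3/16)/(3/8) = 1/2;  -(3/16)·log₂(1/2) = 0.1875
  (A=2,B=1): P(A|B) = (5/16)/(5/8) = 1/2;  -(5/16)·log₂(1/2) = 0.3125
H(A|B) = 0.1990 + 0.3316 + 0.1406 + 0.2344 + 0.1875 + 0.3125
  = 1.4056 bits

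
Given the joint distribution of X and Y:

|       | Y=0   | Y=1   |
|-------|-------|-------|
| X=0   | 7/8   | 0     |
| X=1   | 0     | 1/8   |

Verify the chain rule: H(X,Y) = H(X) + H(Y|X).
Left side:
H(X,Y) = -[(7/8)·log₂(7/8) + (1/8)·log₂(1/8)]
  = 0.1686 + 0.3750
  = 0.5436 bits

Right side:
Marginal P(X) (row sums):
  P(X=0) = 7/8 + 0 = 7/8
  P(X=1) = 0 + 1/8 = 1/8
H(X) = -[(7/8)·log₂(7/8) + (1/8)·log₂(1/8)]
  = 0.1686 + 0.3750
  = 0.5436 bits
H(Y|X) = -Σ P(X,Y)·log₂ P(Y|X), where P(Y|X) = P(X,Y) / P(X)
  (cells with P(X,Y) = 0 contribute 0)
  (X=0,Y=0): P(Y|X) = (7/8)/(7/8) = 1;  -(7/8)·log₂(1) = 0.0000
  (X=1,Y=1): P(Y|X) = (1/8)/(1/8) = 1;  -(1/8)·log₂(1) = 0.0000
H(Y|X) = 0.0000 + 0.0000
  = 0.0000 bits
H(X) + H(Y|X) = 0.5436 + 0.0000 = 0.5436 bits

Both sides equal 0.5436 bits, so the chain rule holds ✓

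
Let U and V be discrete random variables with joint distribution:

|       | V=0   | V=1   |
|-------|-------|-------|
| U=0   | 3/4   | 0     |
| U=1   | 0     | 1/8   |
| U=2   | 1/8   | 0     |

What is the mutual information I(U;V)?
Marginal P(U) (row sums):
  P(U=0) = 3/4 + 0 = 3/4
  P(U=1) = 0 + 1/8 = 1/8
  P(U=2) = 1/8 + 0 = 1/8
Marginal P(V) (column sums):
  P(V=0) = 3/4 + 0 + 1/8 = 7/8
  P(V=1) = 0 + 1/8 + 0 = 1/8

H(U) = -[(3/4)·log₂(3/4) + (1/8)·log₂(1/8) + (1/8)·log₂(1/8)]
  = 0.3113 + 0.3750 + 0.3750
  = 1.0613 bits
H(V) = -[(7/8)·log₂(7/8) + (1/8)·log₂(1/8)]
  = 0.1686 + 0.3750
  = 0.5436 bits
H(U,V) = -[(3/4)·log₂(3/4) + (1/8)·log₂(1/8) + (1/8)·log₂(1/8)]
  = 0.3113 + 0.3750 + 0.3750
  = 1.0613 bits

I(U;V) = H(U) + H(V) - H(U,V)
  = 1.0613 + 0.5436 - 1.0613
  = 0.5436 bits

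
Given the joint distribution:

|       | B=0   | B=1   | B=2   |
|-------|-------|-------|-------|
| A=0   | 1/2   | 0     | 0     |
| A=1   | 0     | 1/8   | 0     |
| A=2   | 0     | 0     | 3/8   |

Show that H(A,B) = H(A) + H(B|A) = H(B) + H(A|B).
Marginal P(A) (row sums):
  P(A=0) = 1/2 + 0 + 0 = 1/2
  P(A=1) = 0 + 1/8 + 0 = 1/8
  P(A=2) = 0 + 0 + 3/8 = 3/8
Marginal P(B) (column sums):
  P(B=0) = 1/2 + 0 + 0 = 1/2
  P(B=1) = 0 + 1/8 + 0 = 1/8
  P(B=2) = 0 + 0 + 3/8 = 3/8

Decomposition 1: H(A) + H(B|A)
H(A) = -[(1/2)·log₂(1/2) + (1/8)·log₂(1/8) + (3/8)·log₂(3/8)]
  = 0.5000 + 0.3750 + 0.5306
  = 1.4056 bits
H(B|A) = -Σ P(A,B)·log₂ P(B|A), where P(B|A) = P(A,B) / P(A)
  (cells with P(A,B) = 0 contribute 0)
  (A=0,B=0): P(B|A) = (1/2)/(1/2) = 1;  -(1/2)·log₂(1) = 0.0000
  (A=1,B=1): P(B|A) = (1/8)/(1/8) = 1;  -(1/8)·log₂(1) = 0.0000
  (A=2,B=2): P(B|A) = (3/8)/(3/8) = 1;  -(3/8)·log₂(1) = 0.0000
H(B|A) = 0.0000 + 0.0000 + 0.0000
  = 0.0000 bits
H(A) + H(B|A) = 1.4056 + 0.0000 = 1.4056 bits

Decomposition 2: H(B) + H(A|B)
H(B) = -[(1/2)·log₂(1/2) + (1/8)·log₂(1/8) + (3/8)·log₂(3/8)]
  = 0.5000 + 0.3750 + 0.5306
  = 1.4056 bits
H(A|B) = -Σ P(A,B)·log₂ P(A|B), where P(A|B) = P(A,B) / P(B)
  (cells with P(A,B) = 0 contribute 0)
  (A=0,B=0): P(A|B) = (1/2)/(1/2) = 1;  -(1/2)·log₂(1) = 0.0000
  (A=1,B=1): P(A|B) = (1/8)/(1/8) = 1;  -(1/8)·log₂(1) = 0.0000
  (A=2,B=2): P(A|B) = (3/8)/(3/8) = 1;  -(3/8)·log₂(1) = 0.0000
H(A|B) = 0.0000 + 0.0000 + 0.0000
  = 0.0000 bits
H(B) + H(A|B) = 1.4056 + 0.0000 = 1.4056 bits

Direct computation of the joint entropy:
H(A,B) = -[(1/2)·log₂(1/2) + (1/8)·log₂(1/8) + (3/8)·log₂(3/8)]
  = 0.5000 + 0.3750 + 0.5306
  = 1.4056 bits

All three agree: H(A,B) = 1.4056 bits ✓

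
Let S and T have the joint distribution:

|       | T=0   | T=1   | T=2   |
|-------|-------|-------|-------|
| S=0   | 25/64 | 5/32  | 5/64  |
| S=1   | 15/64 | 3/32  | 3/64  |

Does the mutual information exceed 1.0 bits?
Marginal P(S) (row sums):
  P(S=0) = 25/64 + 5/32 + 5/64 = 5/8
  P(S=1) = 15/64 + 3/32 + 3/64 = 3/8
Marginal P(T) (column sums):
  P(T=0) = 25/64 + 15/64 = 5/8
  P(T=1) = 5/32 + 3/32 = 1/4
  P(T=2) = 5/64 + 3/64 = 1/8

H(S) = -[(5/8)·log₂(5/8) + (3/8)·log₂(3/8)]
  = 0.4238 + 0.5306
  = 0.9544 bits
H(T) = -[(5/8)·log₂(5/8) + (1/4)·log₂(1/4) + (1/8)·log₂(1/8)]
  = 0.4238 + 0.5000 + 0.3750
  = 1.2988 bits
H(S,T) = -[(25/64)·log₂(25/64) + (5/32)·log₂(5/32) + (5/64)·log₂(5/64) + (15/64)·log₂(15/64) + (3/32)·log₂(3/32) + (3/64)·log₂(3/64)]
  = 0.5297 + 0.4184 + 0.2873 + 0.4906 + 0.3202 + 0.2070
  = 2.2532 bits

I(S;T) = H(S) + H(T) - H(S,T)
  = 0.9544 + 1.2988 - 2.2532
  = 0.0000 bits

No. I(S;T) = 0.0000 bits, which is ≤ 1.0 bits.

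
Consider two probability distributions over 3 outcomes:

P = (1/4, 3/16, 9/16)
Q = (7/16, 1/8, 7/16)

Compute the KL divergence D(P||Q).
D(P||Q) = Σ P(i) log₂(P(i)/Q(i))
  i=0: (1/4) × log₂((1/4)/(7/16)) = (1/4) × log₂(4/7) = -0.2018
  i=1: (3/16) × log₂((3/16)/(1/8)) = (3/16) × log₂(3/2) = 0.1097
  i=2: (9/16) × log₂((9/16)/(7/16)) = (9/16) × log₂(9/7) = 0.2039
D(P||Q) = -0.2018 + 0.1097 + 0.2039
  = 0.1118 bits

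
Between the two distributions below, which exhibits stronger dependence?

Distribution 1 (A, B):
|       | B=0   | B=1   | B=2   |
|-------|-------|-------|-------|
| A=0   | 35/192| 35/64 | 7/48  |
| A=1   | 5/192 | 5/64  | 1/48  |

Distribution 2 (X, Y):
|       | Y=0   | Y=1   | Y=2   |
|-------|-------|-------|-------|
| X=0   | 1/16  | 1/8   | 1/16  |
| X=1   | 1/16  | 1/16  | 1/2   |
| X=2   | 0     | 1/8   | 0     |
Distribution 1 (A, B):
Marginal P(A) (row sums):
  P(A=0) = 35/192 + 35/64 + 7/48 = 7/8
  P(A=1) = 5/192 + 5/64 + 1/48 = 1/8
Marginal P(B) (column sums):
  P(B=0) = 35/192 + 5/192 = 5/24
  P(B=1) = 35/64 + 5/64 = 5/8
  P(B=2) = 7/48 + 1/48 = 1/6

H(A) = -[(7/8)·log₂(7/8) + (1/8)·log₂(1/8)]
  = 0.1686 + 0.3750
  = 0.5436 bits
H(B) = -[(5/24)·log₂(5/24) + (5/8)·log₂(5/8) + (1/6)·log₂(1/6)]
  = 0.4715 + 0.4238 + 0.4308
  = 1.3261 bits
H(A,B) = -[(35/192)·log₂(35/192) + (35/64)·log₂(35/64) + (7/48)·log₂(7/48) + (5/192)·log₂(5/192) + (5/64)·log₂(5/64) + (1/48)·log₂(1/48)]
  = 0.4476 + 0.4762 + 0.4051 + 0.1371 + 0.2873 + 0.1164
  = 1.8697 bits

I(A;B) = H(A) + H(B) - H(A,B)
  = 0.5436 + 1.3261 - 1.8697
  = 0.0000 bits

Distribution 2 (X, Y):
Marginal P(X) (row sums):
  P(X=0) = 1/16 + 1/8 + 1/16 = 1/4
  P(X=1) = 1/16 + 1/16 + 1/2 = 5/8
  P(X=2) = 0 + 1/8 + 0 = 1/8
Marginal P(Y) (column sums):
  P(Y=0) = 1/16 + 1/16 + 0 = 1/8
  P(Y=1) = 1/8 + 1/16 + 1/8 = 5/16
  P(Y=2) = 1/16 + 1/2 + 0 = 9/16

H(X) = -[(1/4)·log₂(1/4) + (5/8)·log₂(5/8) + (1/8)·log₂(1/8)]
  = 0.5000 + 0.4238 + 0.3750
  = 1.2988 bits
H(Y) = -[(1/8)·log₂(1/8) + (5/16)·log₂(5/16) + (9/16)·log₂(9/16)]
  = 0.3750 + 0.5244 + 0.4669
  = 1.3663 bits
H(X,Y) = -[(1/16)·log₂(1/16) + (1/8)·log₂(1/8) + (1/16)·log₂(1/16) + (1/16)·log₂(1/16) + (1/16)·log₂(1/16) + (1/2)·log₂(1/2) + (1/8)·log₂(1/8)]
  = 0.2500 + 0.3750 + 0.2500 + 0.2500 + 0.2500 + 0.5000 + 0.3750
  = 2.2500 bits

I(X;Y) = H(X) + H(Y) - H(X,Y)
  = 1.2988 + 1.3663 - 2.2500
  = 0.4151 bits

I(X;Y) = 0.4151 bits > I(A;B) = 0.0000 bits, so (X, Y) has the higher mutual information (stronger dependence).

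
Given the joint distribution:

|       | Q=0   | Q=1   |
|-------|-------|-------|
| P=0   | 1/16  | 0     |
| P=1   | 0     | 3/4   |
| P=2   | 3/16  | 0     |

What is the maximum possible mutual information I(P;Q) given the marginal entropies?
The upper bound on mutual information is I(P;Q) ≤ min(H(P), H(Q)).

Marginal P(P) (row sums):
  P(P=0) = 1/16 + 0 = 1/16
  P(P=1) = 0 + 3/4 = 3/4
  P(P=2) = 3/16 + 0 = 3/16
Marginal P(Q) (column sums):
  P(Q=0) = 1/16 + 0 + 3/16 = 1/4
  P(Q=1) = 0 + 3/4 + 0 = 3/4

H(P) = -[(1/16)·log₂(1/16) + (3/4)·log₂(3/4) + (3/16)·log₂(3/16)]
  = 0.2500 + 0.3113 + 0.4528
  = 1.0141 bits
H(Q) = -[(1/4)·log₂(1/4) + (3/4)·log₂(3/4)]
  = 0.5000 + 0.3113
  = 0.8113 bits

Maximum possible I(P;Q) = min(1.0141, 0.8113) = 0.8113 bits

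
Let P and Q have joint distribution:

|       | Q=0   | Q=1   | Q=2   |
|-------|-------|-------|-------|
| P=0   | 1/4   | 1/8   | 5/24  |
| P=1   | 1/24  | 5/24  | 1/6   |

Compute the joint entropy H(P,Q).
H(P,Q) = -Σ P(P,Q) log₂ P(P,Q), summed over the non-zero cells:
H(P,Q) = -[(1/4)·log₂(1/4) + (1/8)·log₂(1/8) + (5/24)·log₂(5/24) + (1/24)·log₂(1/24) + (5/24)·log₂(5/24) + (1/6)·log₂(1/6)]
  = 0.5000 + 0.3750 + 0.4715 + 0.1910 + 0.4715 + 0.4308
  = 2.4398 bits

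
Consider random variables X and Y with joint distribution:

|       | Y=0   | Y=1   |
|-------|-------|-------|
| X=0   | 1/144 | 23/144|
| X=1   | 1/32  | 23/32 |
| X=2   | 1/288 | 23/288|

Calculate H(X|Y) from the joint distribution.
Marginal P(Y) (column sums):
  P(Y=0) = 1/144 + 1/32 + 1/288 = 1/24
  P(Y=1) = 23/144 + 23/32 + 23/288 = 23/24

H(X|Y) = -Σ P(X,Y)·log₂ P(X|Y), where P(X|Y) = P(X,Y) / P(Y)
  (X=0,Y=0): P(X|Y) = (1/144)/(1/24) = 1/6;  -(1/144)·log₂(1/6) = 0.0180
  (X=0,Y=1): P(X|Y) = (23/144)/(23/24) = 1/6;  -(23/144)·log₂(1/6) = 0.4129
  (X=1,Y=0): P(X|Y) = (1/32)/(1/24) = 3/4;  -(1/32)·log₂(3/4) = 0.0130
  (X=1,Y=1): P(X|Y) = (23/32)/(23/24) = 3/4;  -(23/32)·log₂(3/4) = 0.2983
  (X=2,Y=0): P(X|Y) = (1/288)/(1/24) = 1/12;  -(1/288)·log₂(1/12) = 0.0124
  (X=2,Y=1): P(X|Y) = (23/288)/(23/24) = 1/12;  -(23/288)·log₂(1/12) = 0.2863
H(X|Y) = 0.0180 + 0.4129 + 0.0130 + 0.2983 + 0.0124 + 0.2863
  = 1.0409 bits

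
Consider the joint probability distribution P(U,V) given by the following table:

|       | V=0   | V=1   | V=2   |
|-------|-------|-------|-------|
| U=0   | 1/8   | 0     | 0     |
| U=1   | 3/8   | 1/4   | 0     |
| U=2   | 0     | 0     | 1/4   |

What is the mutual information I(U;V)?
Marginal P(U) (row sums):
  P(U=0) = 1/8 + 0 + 0 = 1/8
  P(U=1) = 3/8 + 1/4 + 0 = 5/8
  P(U=2) = 0 + 0 + 1/4 = 1/4
Marginal P(V) (column sums):
  P(V=0) = 1/8 + 3/8 + 0 = 1/2
  P(V=1) = 0 + 1/4 + 0 = 1/4
  P(V=2) = 0 + 0 + 1/4 = 1/4

H(U) = -[(1/8)·log₂(1/8) + (5/8)·log₂(5/8) + (1/4)·log₂(1/4)]
  = 0.3750 + 0.4238 + 0.5000
  = 1.2988 bits
H(V) = -[(1/2)·log₂(1/2) + (1/4)·log₂(1/4) + (1/4)·log₂(1/4)]
  = 0.5000 + 0.5000 + 0.5000
  = 1.5000 bits
H(U,V) = -[(1/8)·log₂(1/8) + (3/8)·log₂(3/8) + (1/4)·log₂(1/4) + (1/4)·log₂(1/4)]
  = 0.3750 + 0.5306 + 0.5000 + 0.5000
  = 1.9056 bits

I(U;V) = H(U) + H(V) - H(U,V)
  = 1.2988 + 1.5000 - 1.9056
  = 0.8932 bits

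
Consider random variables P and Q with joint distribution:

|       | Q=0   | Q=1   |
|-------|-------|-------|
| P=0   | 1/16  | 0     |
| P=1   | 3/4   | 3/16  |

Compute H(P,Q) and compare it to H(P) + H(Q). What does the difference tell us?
Marginal P(P) (row sums):
  P(P=0) = 1/16 + 0 = 1/16
  P(P=1) = 3/4 + 3/16 = 15/16
Marginal P(Q) (column sums):
  P(Q=0) = 1/16 + 3/4 = 13/16
  P(Q=1) = 0 + 3/16 = 3/16

H(P,Q) = -[(1/16)·log₂(1/16) + (3/4)·log₂(3/4) + (3/16)·log₂(3/16)]
  = 0.2500 + 0.3113 + 0.4528
  = 1.0141 bits
H(P) = -[(1/16)·log₂(1/16) + (15/16)·log₂(15/16)]
  = 0.2500 + 0.0873
  = 0.3373 bits
H(Q) = -[(13/16)·log₂(13/16) + (3/16)·log₂(3/16)]
  = 0.2434 + 0.4528
  = 0.6962 bits

H(P) + H(Q) = 0.3373 + 0.6962 = 1.0335 bits
Difference: H(P) + H(Q) - H(P,Q) = 1.0335 - 1.0141 = 0.0194 bits = I(P;Q)

The difference is the mutual information; it is positive here, so P and Q are dependent (knowing one reduces uncertainty about the other by 0.0194 bits).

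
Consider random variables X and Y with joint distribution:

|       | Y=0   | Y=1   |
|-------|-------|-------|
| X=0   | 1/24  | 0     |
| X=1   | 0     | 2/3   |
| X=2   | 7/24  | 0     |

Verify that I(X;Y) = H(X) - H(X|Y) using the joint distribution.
Left side, from I(X;Y) = H(X) + H(Y) - H(X,Y):
Marginal P(X) (row sums):
  P(X=0) = 1/24 + 0 = 1/24
  P(X=1) = 0 + 2/3 = 2/3
  P(X=2) = 7/24 + 0 = 7/24
Marginal P(Y) (column sums):
  P(Y=0) = 1/24 + 0 + 7/24 = 1/3
  P(Y=1) = 0 + 2/3 + 0 = 2/3

H(X) = -[(1/24)·log₂(1/24) + (2/3)·log₂(2/3) + (7/24)·log₂(7/24)]
  = 0.1910 + 0.3900 + 0.5185
  = 1.0995 bits
H(Y) = -[(1/3)·log₂(1/3) + (2/3)·log₂(2/3)]
  = 0.5283 + 0.3900
  = 0.9183 bits
H(X,Y) = -[(1/24)·log₂(1/24) + (2/3)·log₂(2/3) + (7/24)·log₂(7/24)]
  = 0.1910 + 0.3900 + 0.5185
  = 1.0995 bits

I(X;Y) = H(X) + H(Y) - H(X,Y)
  = 1.0995 + 0.9183 - 1.0995
  = 0.9183 bits

Right side, with H(X|Y) computed directly from the conditional probabilities:
H(X|Y) = -Σ P(X,Y)·log₂ P(X|Y), where P(X|Y) = P(X,Y) / P(Y)
  (cells with P(X,Y) = 0 contribute 0)
  (X=0,Y=0): P(X|Y) = (1/24)/(1/3) = 1/8;  -(1/24)·log₂(1/8) = 0.1250
  (X=1,Y=1): P(X|Y) = (2/3)/(2/3) = 1;  -(2/3)·log₂(1) = 0.0000
  (X=2,Y=0): P(X|Y) = (7/24)/(1/3) = 7/8;  -(7/24)·log₂(7/8) = 0.0562
H(X|Y) = 0.1250 + 0.0000 + 0.0562
  = 0.1812 bits
H(X) - H(X|Y) = 1.0995 - 0.1812 = 0.9183 bits

Both sides equal 0.9183 bits, so I(X;Y) = H(X) - H(X|Y) ✓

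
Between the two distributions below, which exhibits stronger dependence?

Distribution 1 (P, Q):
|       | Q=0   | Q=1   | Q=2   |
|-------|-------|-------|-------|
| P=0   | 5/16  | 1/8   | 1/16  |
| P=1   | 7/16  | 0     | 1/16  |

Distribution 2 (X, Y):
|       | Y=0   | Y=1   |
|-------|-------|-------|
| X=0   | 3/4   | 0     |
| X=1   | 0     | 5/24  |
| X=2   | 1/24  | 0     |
Distribution 1 (P, Q):
Marginal P(P) (row sums):
  P(P=0) = 5/16 + 1/8 + 1/16 = 1/2
  P(P=1) = 7/16 + 0 + 1/16 = 1/2
Marginal P(Q) (column sums):
  P(Q=0) = 5/16 + 7/16 = 3/4
  P(Q=1) = 1/8 + 0 = 1/8
  P(Q=2) = 1/16 + 1/16 = 1/8

H(P) = -[(1/2)·log₂(1/2) + (1/2)·log₂(1/2)]
  = 0.5000 + 0.5000
  = 1.0000 bits
H(Q) = -[(3/4)·log₂(3/4) + (1/8)·log₂(1/8) + (1/8)·log₂(1/8)]
  = 0.3113 + 0.3750 + 0.3750
  = 1.0613 bits
H(P,Q) = -[(5/16)·log₂(5/16) + (1/8)·log₂(1/8) + (1/16)·log₂(1/16) + (7/16)·log₂(7/16) + (1/16)·log₂(1/16)]
  = 0.5244 + 0.3750 + 0.2500 + 0.5218 + 0.2500
  = 1.9212 bits

I(P;Q) = H(P) + H(Q) - H(P,Q)
  = 1.0000 + 1.0613 - 1.9212
  = 0.1401 bits

Distribution 2 (X, Y):
Marginal P(X) (row sums):
  P(X=0) = 3/4 + 0 = 3/4
  P(X=1) = 0 + 5/24 = 5/24
  P(X=2) = 1/24 + 0 = 1/24
Marginal P(Y) (column sums):
  P(Y=0) = 3/4 + 0 + 1/24 = 19/24
  P(Y=1) = 0 + 5/24 + 0 = 5/24

H(X) = -[(3/4)·log₂(3/4) + (5/24)·log₂(5/24) + (1/24)·log₂(1/24)]
  = 0.3113 + 0.4715 + 0.1910
  = 0.9738 bits
H(Y) = -[(19/24)·log₂(19/24) + (5/24)·log₂(5/24)]
  = 0.2668 + 0.4715
  = 0.7383 bits
H(X,Y) = -[(3/4)·log₂(3/4) + (5/24)·log₂(5/24) + (1/24)·log₂(1/24)]
  = 0.3113 + 0.4715 + 0.1910
  = 0.9738 bits

I(X;Y) = H(X) + H(Y) - H(X,Y)
  = 0.9738 + 0.7383 - 0.9738
  = 0.7383 bits

I(X;Y) = 0.7383 bits > I(P;Q) = 0.1401 bits, so (X, Y) has the higher mutual information (stronger dependence).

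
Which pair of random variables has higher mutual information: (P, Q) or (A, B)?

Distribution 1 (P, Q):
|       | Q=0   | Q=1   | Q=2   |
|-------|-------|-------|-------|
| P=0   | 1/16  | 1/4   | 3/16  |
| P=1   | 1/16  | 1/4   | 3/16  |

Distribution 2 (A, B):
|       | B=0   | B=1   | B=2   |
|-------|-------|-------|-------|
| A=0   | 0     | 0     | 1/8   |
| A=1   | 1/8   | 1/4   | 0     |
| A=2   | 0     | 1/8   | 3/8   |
Distribution 1 (P, Q):
Marginal P(P) (row sums):
  P(P=0) = 1/16 + 1/4 + 3/16 = 1/2
  P(P=1) = 1/16 + 1/4 + 3/16 = 1/2
Marginal P(Q) (column sums):
  P(Q=0) = 1/16 + 1/16 = 1/8
  P(Q=1) = 1/4 + 1/4 = 1/2
  P(Q=2) = 3/16 + 3/16 = 3/8

H(P) = -[(1/2)·log₂(1/2) + (1/2)·log₂(1/2)]
  = 0.5000 + 0.5000
  = 1.0000 bits
H(Q) = -[(1/8)·log₂(1/8) + (1/2)·log₂(1/2) + (3/8)·log₂(3/8)]
  = 0.3750 + 0.5000 + 0.5306
  = 1.4056 bits
H(P,Q) = -[(1/16)·log₂(1/16) + (1/4)·log₂(1/4) + (3/16)·log₂(3/16) + (1/16)·log₂(1/16) + (1/4)·log₂(1/4) + (3/16)·log₂(3/16)]
  = 0.2500 + 0.5000 + 0.4528 + 0.2500 + 0.5000 + 0.4528
  = 2.4056 bits

I(P;Q) = H(P) + H(Q) - H(P,Q)
  = 1.0000 + 1.4056 - 2.4056
  = 0.0000 bits

Distribution 2 (A, B):
Marginal P(A) (row sums):
  P(A=0) = 0 + 0 + 1/8 = 1/8
  P(A=1) = 1/8 + 1/4 + 0 = 3/8
  P(A=2) = 0 + 1/8 + 3/8 = 1/2
Marginal P(B) (column sums):
  P(B=0) = 0 + 1/8 + 0 = 1/8
  P(B=1) = 0 + 1/4 + 1/8 = 3/8
  P(B=2) = 1/8 + 0 + 3/8 = 1/2

H(A) = -[(1/8)·log₂(1/8) + (3/8)·log₂(3/8) + (1/2)·log₂(1/2)]
  = 0.3750 + 0.5306 + 0.5000
  = 1.4056 bits
H(B) = -[(1/8)·log₂(1/8) + (3/8)·log₂(3/8) + (1/2)·log₂(1/2)]
  = 0.3750 + 0.5306 + 0.5000
  = 1.4056 bits
H(A,B) = -[(1/8)·log₂(1/8) + (1/8)·log₂(1/8) + (1/4)·log₂(1/4) + (1/8)·log₂(1/8) + (3/8)·log₂(3/8)]
  = 0.3750 + 0.3750 + 0.5000 + 0.3750 + 0.5306
  = 2.1556 bits

I(A;B) = H(A) + H(B) - H(A,B)
  = 1.4056 + 1.4056 - 2.1556
  = 0.6556 bits

I(A;B) = 0.6556 bits > I(P;Q) = 0.0000 bits, so (A, B) has the higher mutual information (stronger dependence).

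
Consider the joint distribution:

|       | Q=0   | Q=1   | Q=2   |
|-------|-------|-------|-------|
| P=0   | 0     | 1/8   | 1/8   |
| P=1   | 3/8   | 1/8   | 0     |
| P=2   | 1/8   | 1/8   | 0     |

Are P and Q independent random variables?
Marginal P(P) (row sums):
  P(P=0) = 0 + 1/8 + 1/8 = 1/4
  P(P=1) = 3/8 + 1/8 + 0 = 1/2
  P(P=2) = 1/8 + 1/8 + 0 = 1/4
Marginal P(Q) (column sums):
  P(Q=0) = 0 + 3/8 + 1/8 = 1/2
  P(Q=1) = 1/8 + 1/8 + 1/8 = 3/8
  P(Q=2) = 1/8 + 0 + 0 = 1/8

P and Q are independent iff P(P=i,Q=j) = P(P=i)·P(Q=j) for every cell.
  P(P=0)·P(Q=0) = 1/4 × 1/2 = 1/8, but P(P=0,Q=0) = 0 ✗

No, P and Q are not independent. Quantitatively, I(P;Q) > 0:

H(P) = -[(1/4)·log₂(1/4) + (1/2)·log₂(1/2) + (1/4)·log₂(1/4)]
  = 0.5000 + 0.5000 + 0.5000
  = 1.5000 bits
H(Q) = -[(1/2)·log₂(1/2) + (3/8)·log₂(3/8) + (1/8)·log₂(1/8)]
  = 0.5000 + 0.5306 + 0.3750
  = 1.4056 bits
H(P,Q) = -[(1/8)·log₂(1/8) + (1/8)·log₂(1/8) + (3/8)·log₂(3/8) + (1/8)·log₂(1/8) + (1/8)·log₂(1/8) + (1/8)·log₂(1/8)]
  = 0.3750 + 0.3750 + 0.5306 + 0.3750 + 0.3750 + 0.3750
  = 2.4056 bits
I(P;Q) = H(P) + H(Q) - H(P,Q) = 1.5000 + 1.4056 - 2.4056 = 0.5000 bits > 0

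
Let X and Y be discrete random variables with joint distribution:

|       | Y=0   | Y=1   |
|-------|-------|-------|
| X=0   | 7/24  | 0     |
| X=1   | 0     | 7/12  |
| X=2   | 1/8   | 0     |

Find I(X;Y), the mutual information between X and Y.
Marginal P(X) (row sums):
  P(X=0) = 7/24 + 0 = 7/24
  P(X=1) = 0 + 7/12 = 7/12
  P(X=2) = 1/8 + 0 = 1/8
Marginal P(Y) (column sums):
  P(Y=0) = 7/24 + 0 + 1/8 = 5/12
  P(Y=1) = 0 + 7/12 + 0 = 7/12

H(X) = -[(7/24)·log₂(7/24) + (7/12)·log₂(7/12) + (1/8)·log₂(1/8)]
  = 0.5185 + 0.4536 + 0.3750
  = 1.3471 bits
H(Y) = -[(5/12)·log₂(5/12) + (7/12)·log₂(7/12)]
  = 0.5263 + 0.4536
  = 0.9799 bits
H(X,Y) = -[(7/24)·log₂(7/24) + (7/12)·log₂(7/12) + (1/8)·log₂(1/8)]
  = 0.5185 + 0.4536 + 0.3750
  = 1.3471 bits

I(X;Y) = H(X) + H(Y) - H(X,Y)
  = 1.3471 + 0.9799 - 1.3471
  = 0.9799 bits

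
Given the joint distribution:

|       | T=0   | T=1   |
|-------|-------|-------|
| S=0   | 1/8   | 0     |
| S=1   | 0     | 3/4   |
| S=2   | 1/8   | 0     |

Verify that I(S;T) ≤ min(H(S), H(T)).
Marginal P(S) (row sums):
  P(S=0) = 1/8 + 0 = 1/8
  P(S=1) = 0 + 3/4 = 3/4
  P(S=2) = 1/8 + 0 = 1/8
Marginal P(T) (column sums):
  P(T=0) = 1/8 + 0 + 1/8 = 1/4
  P(T=1) = 0 + 3/4 + 0 = 3/4

H(S) = -[(1/8)·log₂(1/8) + (3/4)·log₂(3/4) + (1/8)·log₂(1/8)]
  = 0.3750 + 0.3113 + 0.3750
  = 1.0613 bits
H(T) = -[(1/4)·log₂(1/4) + (3/4)·log₂(3/4)]
  = 0.5000 + 0.3113
  = 0.8113 bits
H(S,T) = -[(1/8)·log₂(1/8) + (3/4)·log₂(3/4) + (1/8)·log₂(1/8)]
  = 0.3750 + 0.3113 + 0.3750
  = 1.0613 bits

I(S;T) = H(S) + H(T) - H(S,T)
  = 1.0613 + 0.8113 - 1.0613
  = 0.8113 bits

min(H(S), H(T)) = min(1.0613, 0.8113) = 0.8113 bits
Since 0.8113 ≤ 0.8113, the bound is satisfied ✓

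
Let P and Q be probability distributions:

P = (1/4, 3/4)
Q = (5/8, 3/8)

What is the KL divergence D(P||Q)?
D(P||Q) = Σ P(i) log₂(P(i)/Q(i))
  i=0: (1/4) × log₂((1/4)/(5/8)) = (1/4) × log₂(2/5) = -0.3305
  i=1: (3/4) × log₂((3/4)/(3/8)) = (3/4) × log₂(2) = 0.7500
D(P||Q) = -0.3305 + 0.7500
  = 0.4195 bits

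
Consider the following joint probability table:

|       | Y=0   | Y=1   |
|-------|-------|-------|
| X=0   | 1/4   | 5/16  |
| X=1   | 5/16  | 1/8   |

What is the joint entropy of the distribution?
H(X,Y) = -Σ P(X,Y) log₂ P(X,Y), summed over the non-zero cells:
H(X,Y) = -[(1/4)·log₂(1/4) + (5/16)·log₂(5/16) + (5/16)·log₂(5/16) + (1/8)·log₂(1/8)]
  = 0.5000 + 0.5244 + 0.5244 + 0.3750
  = 1.9238 bits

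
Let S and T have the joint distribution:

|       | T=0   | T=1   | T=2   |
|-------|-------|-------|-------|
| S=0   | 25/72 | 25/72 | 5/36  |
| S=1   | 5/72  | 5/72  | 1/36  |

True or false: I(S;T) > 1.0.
Marginal P(S) (row sums):
  P(S=0) = 25/72 + 25/72 + 5/36 = 5/6
  P(S=1) = 5/72 + 5/72 + 1/36 = 1/6
Marginal P(T) (column sums):
  P(T=0) = 25/72 + 5/72 = 5/12
  P(T=1) = 25/72 + 5/72 = 5/12
  P(T=2) = 5/36 + 1/36 = 1/6

H(S) = -[(5/6)·log₂(5/6) + (1/6)·log₂(1/6)]
  = 0.2192 + 0.4308
  = 0.6500 bits
H(T) = -[(5/12)·log₂(5/12) + (5/12)·log₂(5/12) + (1/6)·log₂(1/6)]
  = 0.5263 + 0.5263 + 0.4308
  = 1.4834 bits
H(S,T) = -[(25/72)·log₂(25/72) + (25/72)·log₂(25/72) + (5/36)·log₂(5/36) + (5/72)·log₂(5/72) + (5/72)·log₂(5/72) + (1/36)·log₂(1/36)]
  = 0.5299 + 0.5299 + 0.3956 + 0.2672 + 0.2672 + 0.1436
  = 2.1334 bits

I(S;T) = H(S) + H(T) - H(S,T)
  = 0.6500 + 1.4834 - 2.1334
  = 0.0000 bits

False. I(S;T) = 0.0000 bits, which is ≤ 1.0 bits.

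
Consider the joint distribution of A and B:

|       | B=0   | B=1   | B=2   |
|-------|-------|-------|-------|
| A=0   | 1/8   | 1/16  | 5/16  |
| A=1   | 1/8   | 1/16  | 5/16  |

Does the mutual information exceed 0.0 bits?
Marginal P(A) (row sums):
  P(A=0) = 1/8 + 1/16 + 5/16 = 1/2
  P(A=1) = 1/8 + 1/16 + 5/16 = 1/2
Marginal P(B) (column sums):
  P(B=0) = 1/8 + 1/8 = 1/4
  P(B=1) = 1/16 + 1/16 = 1/8
  P(B=2) = 5/16 + 5/16 = 5/8

H(A) = -[(1/2)·log₂(1/2) + (1/2)·log₂(1/2)]
  = 0.5000 + 0.5000
  = 1.0000 bits
H(B) = -[(1/4)·log₂(1/4) + (1/8)·log₂(1/8) + (5/8)·log₂(5/8)]
  = 0.5000 + 0.3750 + 0.4238
  = 1.2988 bits
H(A,B) = -[(1/8)·log₂(1/8) + (1/16)·log₂(1/16) + (5/16)·log₂(5/16) + (1/8)·log₂(1/8) + (1/16)·log₂(1/16) + (5/16)·log₂(5/16)]
  = 0.3750 + 0.2500 + 0.5244 + 0.3750 + 0.2500 + 0.5244
  = 2.2988 bits

I(A;B) = H(A) + H(B) - H(A,B)
  = 1.0000 + 1.2988 - 2.2988
  = 0.0000 bits

No. I(A;B) = 0.0000 bits, which is ≤ 0.0 bits.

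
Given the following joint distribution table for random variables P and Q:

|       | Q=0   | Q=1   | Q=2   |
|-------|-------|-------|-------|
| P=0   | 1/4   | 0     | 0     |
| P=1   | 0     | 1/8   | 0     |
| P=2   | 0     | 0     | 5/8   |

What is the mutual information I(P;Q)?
Marginal P(P) (row sums):
  P(P=0) = 1/4 + 0 + 0 = 1/4
  P(P=1) = 0 + 1/8 + 0 = 1/8
  P(P=2) = 0 + 0 + 5/8 = 5/8
Marginal P(Q) (column sums):
  P(Q=0) = 1/4 + 0 + 0 = 1/4
  P(Q=1) = 0 + 1/8 + 0 = 1/8
  P(Q=2) = 0 + 0 + 5/8 = 5/8

H(P) = -[(1/4)·log₂(1/4) + (1/8)·log₂(1/8) + (5/8)·log₂(5/8)]
  = 0.5000 + 0.3750 + 0.4238
  = 1.2988 bits
H(Q) = -[(1/4)·log₂(1/4) + (1/8)·log₂(1/8) + (5/8)·log₂(5/8)]
  = 0.5000 + 0.3750 + 0.4238
  = 1.2988 bits
H(P,Q) = -[(1/4)·log₂(1/4) + (1/8)·log₂(1/8) + (5/8)·log₂(5/8)]
  = 0.5000 + 0.3750 + 0.4238
  = 1.2988 bits

I(P;Q) = H(P) + H(Q) - H(P,Q)
  = 1.2988 + 1.2988 - 1.2988
  = 1.2988 bits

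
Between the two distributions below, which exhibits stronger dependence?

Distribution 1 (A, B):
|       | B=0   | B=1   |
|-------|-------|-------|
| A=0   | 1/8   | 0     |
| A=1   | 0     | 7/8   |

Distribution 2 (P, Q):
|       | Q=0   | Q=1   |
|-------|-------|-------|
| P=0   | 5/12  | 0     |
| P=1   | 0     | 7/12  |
Distribution 1 (A, B):
Marginal P(A) (row sums):
  P(A=0) = 1/8 + 0 = 1/8
  P(A=1) = 0 + 7/8 = 7/8
Marginal P(B) (column sums):
  P(B=0) = 1/8 + 0 = 1/8
  P(B=1) = 0 + 7/8 = 7/8

H(A) = -[(1/8)·log₂(1/8) + (7/8)·log₂(7/8)]
  = 0.3750 + 0.1686
  = 0.5436 bits
H(B) = -[(1/8)·log₂(1/8) + (7/8)·log₂(7/8)]
  = 0.3750 + 0.1686
  = 0.5436 bits
H(A,B) = -[(1/8)·log₂(1/8) + (7/8)·log₂(7/8)]
  = 0.3750 + 0.1686
  = 0.5436 bits

I(A;B) = H(A) + H(B) - H(A,B)
  = 0.5436 + 0.5436 - 0.5436
  = 0.5436 bits

Distribution 2 (P, Q):
Marginal P(P) (row sums):
  P(P=0) = 5/12 + 0 = 5/12
  P(P=1) = 0 + 7/12 = 7/12
Marginal P(Q) (column sums):
  P(Q=0) = 5/12 + 0 = 5/12
  P(Q=1) = 0 + 7/12 = 7/12

H(P) = -[(5/12)·log₂(5/12) + (7/12)·log₂(7/12)]
  = 0.5263 + 0.4536
  = 0.9799 bits
H(Q) = -[(5/12)·log₂(5/12) + (7/12)·log₂(7/12)]
  = 0.5263 + 0.4536
  = 0.9799 bits
H(P,Q) = -[(5/12)·log₂(5/12) + (7/12)·log₂(7/12)]
  = 0.5263 + 0.4536
  = 0.9799 bits

I(P;Q) = H(P) + H(Q) - H(P,Q)
  = 0.9799 + 0.9799 - 0.9799
  = 0.9799 bits

I(P;Q) = 0.9799 bits > I(A;B) = 0.5436 bits, so (P, Q) has the higher mutual information (stronger dependence).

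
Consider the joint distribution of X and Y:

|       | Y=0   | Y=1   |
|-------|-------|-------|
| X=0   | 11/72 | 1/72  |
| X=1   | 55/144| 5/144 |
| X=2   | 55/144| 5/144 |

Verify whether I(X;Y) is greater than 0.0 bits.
Marginal P(X) (row sums):
  P(X=0) = 11/72 + 1/72 = 1/6
  P(X=1) = 55/144 + 5/144 = 5/12
  P(X=2) = 55/144 + 5/144 = 5/12
Marginal P(Y) (column sums):
  P(Y=0) = 11/72 + 55/144 + 55/144 = 11/12
  P(Y=1) = 1/72 + 5/144 + 5/144 = 1/12

H(X) = -[(1/6)·log₂(1/6) + (5/12)·log₂(5/12) + (5/12)·log₂(5/12)]
  = 0.4308 + 0.5263 + 0.5263
  = 1.4834 bits
H(Y) = -[(11/12)·log₂(11/12) + (1/12)·log₂(1/12)]
  = 0.1151 + 0.2987
  = 0.4138 bits
H(X,Y) = -[(11/72)·log₂(11/72) + (1/72)·log₂(1/72) + (55/144)·log₂(55/144) + (5/144)·log₂(5/144) + (55/144)·log₂(55/144) + (5/144)·log₂(5/144)]
  = 0.4141 + 0.0857 + 0.5304 + 0.1683 + 0.5304 + 0.1683
  = 1.8972 bits

I(X;Y) = H(X) + H(Y) - H(X,Y)
  = 1.4834 + 0.4138 - 1.8972
  = 0.0000 bits

No. I(X;Y) = 0.0000 bits, which is ≤ 0.0 bits.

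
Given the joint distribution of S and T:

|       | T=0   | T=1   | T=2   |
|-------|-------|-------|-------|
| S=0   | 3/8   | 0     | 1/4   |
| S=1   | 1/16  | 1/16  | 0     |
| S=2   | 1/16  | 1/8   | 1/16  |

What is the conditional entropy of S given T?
Marginal P(T) (column sums):
  P(T=0) = 3/8 + 1/16 + 1/16 = 1/2
  P(T=1) = 0 + 1/16 + 1/8 = 3/16
  P(T=2) = 1/4 + 0 + 1/16 = 5/16

H(S|T) = -Σ P(S,T)·log₂ P(S|T), where P(S|T) = P(S,T) / P(T)
  (cells with P(S,T) = 0 contribute 0)
  (S=0,T=0): P(S|T) = (3/8)/(1/2) = 3/4;  -(3/8)·log₂(3/4) = 0.1556
  (S=0,T=2): P(S|T) = (1/4)/(5/16) = 4/5;  -(1/4)·log₂(4/5) = 0.0805
  (S=1,T=0): P(S|T) = (1/16)/(1/2) = 1/8;  -(1/16)·log₂(1/8) = 0.1875
  (S=1,T=1): P(S|T) = (1/16)/(3/16) = 1/3;  -(1/16)·log₂(1/3) = 0.0991
  (S=2,T=0): P(S|T) = (1/16)/(1/2) = 1/8;  -(1/16)·log₂(1/8) = 0.1875
  (S=2,T=1): P(S|T) = (1/8)/(3/16) = 2/3;  -(1/8)·log₂(2/3) = 0.0731
  (S=2,T=2): P(S|T) = (1/16)/(5/16) = 1/5;  -(1/16)·log₂(1/5) = 0.1451
H(S|T) = 0.1556 + 0.0805 + 0.1875 + 0.0991 + 0.1875 + 0.0731 + 0.1451
  = 0.9284 bits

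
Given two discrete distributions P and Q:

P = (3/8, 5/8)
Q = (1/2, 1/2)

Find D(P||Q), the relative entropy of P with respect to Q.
D(P||Q) = Σ P(i) log₂(P(i)/Q(i))
  i=0: (3/8) × log₂((3/8)/(1/2)) = (3/8) × log₂(3/4) = -0.1556
  i=1: (5/8) × log₂((5/8)/(1/2)) = (5/8) × log₂(5/4) = 0.2012
D(P||Q) = -0.1556 + 0.2012
  = 0.0456 bits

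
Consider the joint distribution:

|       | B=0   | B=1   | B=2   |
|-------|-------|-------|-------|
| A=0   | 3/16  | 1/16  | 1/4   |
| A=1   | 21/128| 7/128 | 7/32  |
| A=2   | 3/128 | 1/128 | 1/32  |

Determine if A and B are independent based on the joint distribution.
Marginal P(A) (row sums):
  P(A=0) = 3/16 + 1/16 + 1/4 = 1/2
  P(A=1) = 21/128 + 7/128 + 7/32 = 7/16
  P(A=2) = 3/128 + 1/128 + 1/32 = 1/16
Marginal P(B) (column sums):
  P(B=0) = 3/16 + 21/128 + 3/128 = 3/8
  P(B=1) = 1/16 + 7/128 + 1/128 = 1/8
  P(B=2) = 1/4 + 7/32 + 1/32 = 1/2

A and B are independent iff P(A=i,B=j) = P(A=i)·P(B=j) for every cell.
  P(A=0)·P(B=0) = 1/2 × 3/8 = 3/16 = P(A=0,B=0) ✓
  P(A=0)·P(B=1) = 1/2 × 1/8 = 1/16 = P(A=0,B=1) ✓
  P(A=0)·P(B=2) = 1/2 × 1/2 = 1/4 = P(A=0,B=2) ✓
  P(A=1)·P(B=0) = 7/16 × 3/8 = 21/128 = P(A=1,B=0) ✓
  P(A=1)·P(B=1) = 7/16 × 1/8 = 7/128 = P(A=1,B=1) ✓
  P(A=1)·P(B=2) = 7/16 × 1/2 = 7/32 = P(A=1,B=2) ✓
  P(A=2)·P(B=0) = 1/16 × 3/8 = 3/128 = P(A=2,B=0) ✓
  P(A=2)·P(B=1) = 1/16 × 1/8 = 1/128 = P(A=2,B=1) ✓
  P(A=2)·P(B=2) = 1/16 × 1/2 = 1/32 = P(A=2,B=2) ✓

Yes, A and B are independent: every cell factors, so I(A;B) = 0 bits.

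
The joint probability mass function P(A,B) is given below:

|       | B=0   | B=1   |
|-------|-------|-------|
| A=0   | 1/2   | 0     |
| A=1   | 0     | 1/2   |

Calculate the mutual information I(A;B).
Marginal P(A) (row sums):
  P(A=0) = 1/2 + 0 = 1/2
  P(A=1) = 0 + 1/2 = 1/2
Marginal P(B) (column sums):
  P(B=0) = 1/2 + 0 = 1/2
  P(B=1) = 0 + 1/2 = 1/2

H(A) = -[(1/2)·log₂(1/2) + (1/2)·log₂(1/2)]
  = 0.5000 + 0.5000
  = 1.0000 bits
H(B) = -[(1/2)·log₂(1/2) + (1/2)·log₂(1/2)]
  = 0.5000 + 0.5000
  = 1.0000 bits
H(A,B) = -[(1/2)·log₂(1/2) + (1/2)·log₂(1/2)]
  = 0.5000 + 0.5000
  = 1.0000 bits

I(A;B) = H(A) + H(B) - H(A,B)
  = 1.0000 + 1.0000 - 1.0000
  = 1.0000 bits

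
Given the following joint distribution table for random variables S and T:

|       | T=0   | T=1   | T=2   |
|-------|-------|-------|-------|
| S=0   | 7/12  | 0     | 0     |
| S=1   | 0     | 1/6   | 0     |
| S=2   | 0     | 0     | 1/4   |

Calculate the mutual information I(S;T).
Marginal P(S) (row sums):
  P(S=0) = 7/12 + 0 + 0 = 7/12
  P(S=1) = 0 + 1/6 + 0 = 1/6
  P(S=2) = 0 + 0 + 1/4 = 1/4
Marginal P(T) (column sums):
  P(T=0) = 7/12 + 0 + 0 = 7/12
  P(T=1) = 0 + 1/6 + 0 = 1/6
  P(T=2) = 0 + 0 + 1/4 = 1/4

H(S) = -[(7/12)·log₂(7/12) + (1/6)·log₂(1/6) + (1/4)·log₂(1/4)]
  = 0.4536 + 0.4308 + 0.5000
  = 1.3844 bits
H(T) = -[(7/12)·log₂(7/12) + (1/6)·log₂(1/6) + (1/4)·log₂(1/4)]
  = 0.4536 + 0.4308 + 0.5000
  = 1.3844 bits
H(S,T) = -[(7/12)·log₂(7/12) + (1/6)·log₂(1/6) + (1/4)·log₂(1/4)]
  = 0.4536 + 0.4308 + 0.5000
  = 1.3844 bits

I(S;T) = H(S) + H(T) - H(S,T)
  = 1.3844 + 1.3844 - 1.3844
  = 1.3844 bits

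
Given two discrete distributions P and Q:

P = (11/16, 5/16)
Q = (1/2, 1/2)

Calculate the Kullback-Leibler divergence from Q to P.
D(P||Q) = Σ P(i) log₂(P(i)/Q(i))
  i=0: (11/16) × log₂((11/16)/(1/2)) = (11/16) × log₂(11/8) = 0.3159
  i=1: (5/16) × log₂((5/16)/(1/2)) = (5/16) × log₂(5/8) = -0.2119
D(P||Q) = 0.3159 - 0.2119
  = 0.1040 bits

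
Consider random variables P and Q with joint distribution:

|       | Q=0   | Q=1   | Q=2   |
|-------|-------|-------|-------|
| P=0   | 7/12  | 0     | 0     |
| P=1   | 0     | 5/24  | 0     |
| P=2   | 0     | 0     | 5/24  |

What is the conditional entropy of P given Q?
Marginal P(Q) (column sums):
  P(Q=0) = 7/12 + 0 + 0 = 7/12
  P(Q=1) = 0 + 5/24 + 0 = 5/24
  P(Q=2) = 0 + 0 + 5/24 = 5/24

H(P|Q) = -Σ P(P,Q)·log₂ P(P|Q), where P(P|Q) = P(P,Q) / P(Q)
  (cells with P(P,Q) = 0 contribute 0)
  (P=0,Q=0): P(P|Q) = (7/12)/(7/12) = 1;  -(7/12)·log₂(1) = 0.0000
  (P=1,Q=1): P(P|Q) = (5/24)/(5/24) = 1;  -(5/24)·log₂(1) = 0.0000
  (P=2,Q=2): P(P|Q) = (5/24)/(5/24) = 1;  -(5/24)·log₂(1) = 0.0000
H(P|Q) = 0.0000 + 0.0000 + 0.0000
  = 0.0000 bits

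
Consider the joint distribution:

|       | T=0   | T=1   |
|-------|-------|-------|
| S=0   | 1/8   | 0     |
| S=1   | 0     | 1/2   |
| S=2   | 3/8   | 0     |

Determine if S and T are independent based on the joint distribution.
Marginal P(S) (row sums):
  P(S=0) = 1/8 + 0 = 1/8
  P(S=1) = 0 + 1/2 = 1/2
  P(S=2) = 3/8 + 0 = 3/8
Marginal P(T) (column sums):
  P(T=0) = 1/8 + 0 + 3/8 = 1/2
  P(T=1) = 0 + 1/2 + 0 = 1/2

S and T are independent iff P(S=i,T=j) = P(S=i)·P(T=j) for every cell.
  P(S=0)·P(T=0) = 1/8 × 1/2 = 1/16, but P(S=0,T=0) = 1/8 ✗

No, S and T are not independent. Quantitatively, I(S;T) > 0:

H(S) = -[(1/8)·log₂(1/8) + (1/2)·log₂(1/2) + (3/8)·log₂(3/8)]
  = 0.3750 + 0.5000 + 0.5306
  = 1.4056 bits
H(T) = -[(1/2)·log₂(1/2) + (1/2)·log₂(1/2)]
  = 0.5000 + 0.5000
  = 1.0000 bits
H(S,T) = -[(1/8)·log₂(1/8) + (1/2)·log₂(1/2) + (3/8)·log₂(3/8)]
  = 0.3750 + 0.5000 + 0.5306
  = 1.4056 bits
I(S;T) = H(S) + H(T) - H(S,T) = 1.4056 + 1.0000 - 1.4056 = 1.0000 bits > 0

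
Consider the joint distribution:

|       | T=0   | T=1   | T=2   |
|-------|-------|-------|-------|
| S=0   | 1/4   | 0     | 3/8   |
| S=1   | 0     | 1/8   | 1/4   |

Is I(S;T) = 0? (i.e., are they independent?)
Marginal P(S) (row sums):
  P(S=0) = 1/4 + 0 + 3/8 = 5/8
  P(S=1) = 0 + 1/8 + 1/4 = 3/8
Marginal P(T) (column sums):
  P(T=0) = 1/4 + 0 = 1/4
  P(T=1) = 0 + 1/8 = 1/8
  P(T=2) = 3/8 + 1/4 = 5/8

S and T are independent iff P(S=i,T=j) = P(S=i)·P(T=j) for every cell.
  P(S=0)·P(T=0) = 5/8 × 1/4 = 5/32, but P(S=0,T=0) = 1/4 ✗

No, S and T are not independent. Quantitatively, I(S;T) > 0:

H(S) = -[(5/8)·log₂(5/8) + (3/8)·log₂(3/8)]
  = 0.4238 + 0.5306
  = 0.9544 bits
H(T) = -[(1/4)·log₂(1/4) + (1/8)·log₂(1/8) + (5/8)·log₂(5/8)]
  = 0.5000 + 0.3750 + 0.4238
  = 1.2988 bits
H(S,T) = -[(1/4)·log₂(1/4) + (3/8)·log₂(3/8) + (1/8)·log₂(1/8) + (1/4)·log₂(1/4)]
  = 0.5000 + 0.5306 + 0.3750 + 0.5000
  = 1.9056 bits
I(S;T) = H(S) + H(T) - H(S,T) = 0.9544 + 1.2988 - 1.9056 = 0.3476 bits > 0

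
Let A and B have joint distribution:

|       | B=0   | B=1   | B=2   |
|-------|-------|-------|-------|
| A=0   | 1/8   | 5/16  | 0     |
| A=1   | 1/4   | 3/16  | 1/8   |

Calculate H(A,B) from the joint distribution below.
H(A,B) = -Σ P(A,B) log₂ P(A,B), summed over the non-zero cells:
H(A,B) = -[(1/8)·log₂(1/8) + (5/16)·log₂(5/16) + (1/4)·log₂(1/4) + (3/16)·log₂(3/16) + (1/8)·log₂(1/8)]
  = 0.3750 + 0.5244 + 0.5000 + 0.4528 + 0.3750
  = 2.2272 bits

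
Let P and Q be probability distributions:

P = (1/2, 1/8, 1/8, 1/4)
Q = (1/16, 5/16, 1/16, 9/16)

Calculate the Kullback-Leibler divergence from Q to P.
D(P||Q) = Σ P(i) log₂(P(i)/Q(i))
  i=0: (1/2) × log₂((1/2)/(1/16)) = (1/2) × log₂(8) = 1.5000
  i=1: (1/8) × log₂((1/8)/(5/16)) = (1/8) × log₂(2/5) = -0.1652
  i=2: (1/8) × log₂((1/8)/(1/16)) = (1/8) × log₂(2) = 0.1250
  i=3: (1/4) × log₂((1/4)/(9/16)) = (1/4) × log₂(4/9) = -0.2925
D(P||Q) = 1.5000 - 0.1652 + 0.1250 - 0.2925
  = 1.1673 bits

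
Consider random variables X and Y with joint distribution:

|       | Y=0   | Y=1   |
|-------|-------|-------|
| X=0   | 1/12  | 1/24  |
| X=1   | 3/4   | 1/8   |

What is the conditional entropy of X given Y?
Marginal P(Y) (column sums):
  P(Y=0) = 1/12 + 3/4 = 5/6
  P(Y=1) = 1/24 + 1/8 = 1/6

H(X|Y) = -Σ P(X,Y)·log₂ P(X|Y), where P(X|Y) = P(X,Y) / P(Y)
  (X=0,Y=0): P(X|Y) = (1/12)/(5/6) = 1/10;  -(1/12)·log₂(1/10) = 0.2768
  (X=0,Y=1): P(X|Y) = (1/24)/(1/6) = 1/4;  -(1/24)·log₂(1/4) = 0.0833
  (X=1,Y=0): P(X|Y) = (3/4)/(5/6) = 9/10;  -(3/4)·log₂(9/10) = 0.1140
  (X=1,Y=1): P(X|Y) = (1/8)/(1/6) = 3/4;  -(1/8)·log₂(3/4) = 0.0519
H(X|Y) = 0.2768 + 0.0833 + 0.1140 + 0.0519
  = 0.5260 bits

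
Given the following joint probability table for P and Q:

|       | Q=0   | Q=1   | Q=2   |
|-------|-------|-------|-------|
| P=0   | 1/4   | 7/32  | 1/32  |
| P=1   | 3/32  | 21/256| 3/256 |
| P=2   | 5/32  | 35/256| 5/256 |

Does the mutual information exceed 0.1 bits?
Marginal P(P) (row sums):
  P(P=0) = 1/4 + 7/32 + 1/32 = 1/2
  P(P=1) = 3/32 + 21/256 + 3/256 = 3/16
  P(P=2) = 5/32 + 35/256 + 5/256 = 5/16
Marginal P(Q) (column sums):
  P(Q=0) = 1/4 + 3/32 + 5/32 = 1/2
  P(Q=1) = 7/32 + 21/256 + 35/256 = 7/16
  P(Q=2) = 1/32 + 3/256 + 5/256 = 1/16

H(P) = -[(1/2)·log₂(1/2) + (3/16)·log₂(3/16) + (5/16)·log₂(5/16)]
  = 0.5000 + 0.4528 + 0.5244
  = 1.4772 bits
H(Q) = -[(1/2)·log₂(1/2) + (7/16)·log₂(7/16) + (1/16)·log₂(1/16)]
  = 0.5000 + 0.5218 + 0.2500
  = 1.2718 bits
H(P,Q) = -[(1/4)·log₂(1/4) + (7/32)·log₂(7/32) + (1/32)·log₂(1/32) + (3/32)·log₂(3/32) + (21/256)·log₂(21/256) + (3/256)·log₂(3/256) + (5/32)·log₂(5/32) + (35/256)·log₂(35/256) + (5/256)·log₂(5/256)]
  = 0.5000 + 0.4796 + 0.1563 + 0.3202 + 0.2959 + 0.0752 + 0.4184 + 0.3925 + 0.1109
  = 2.7490 bits

I(P;Q) = H(P) + H(Q) - H(P,Q)
  = 1.4772 + 1.2718 - 2.7490
  = 0.0000 bits

No. I(P;Q) = 0.0000 bits, which is ≤ 0.1 bits.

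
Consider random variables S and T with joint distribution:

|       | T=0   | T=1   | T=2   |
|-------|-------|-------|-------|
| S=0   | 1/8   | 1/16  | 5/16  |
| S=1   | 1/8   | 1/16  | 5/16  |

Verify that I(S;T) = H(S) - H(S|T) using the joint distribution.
Left side, from I(S;T) = H(S) + H(T) - H(S,T):
Marginal P(S) (row sums):
  P(S=0) = 1/8 + 1/16 + 5/16 = 1/2
  P(S=1) = 1/8 + 1/16 + 5/16 = 1/2
Marginal P(T) (column sums):
  P(T=0) = 1/8 + 1/8 = 1/4
  P(T=1) = 1/16 + 1/16 = 1/8
  P(T=2) = 5/16 + 5/16 = 5/8

H(S) = -[(1/2)·log₂(1/2) + (1/2)·log₂(1/2)]
  = 0.5000 + 0.5000
  = 1.0000 bits
H(T) = -[(1/4)·log₂(1/4) + (1/8)·log₂(1/8) + (5/8)·log₂(5/8)]
  = 0.5000 + 0.3750 + 0.4238
  = 1.2988 bits
H(S,T) = -[(1/8)·log₂(1/8) + (1/16)·log₂(1/16) + (5/16)·log₂(5/16) + (1/8)·log₂(1/8) + (1/16)·log₂(1/16) + (5/16)·log₂(5/16)]
  = 0.3750 + 0.2500 + 0.5244 + 0.3750 + 0.2500 + 0.5244
  = 2.2988 bits

I(S;T) = H(S) + H(T) - H(S,T)
  = 1.0000 + 1.2988 - 2.2988
  = 0.0000 bits

Right side, with H(S|T) computed directly from the conditional probabilities:
H(S|T) = -Σ P(S,T)·log₂ P(S|T), where P(S|T) = P(S,T) / P(T)
  (S=0,T=0): P(S|T) = (1/8)/(1/4) = 1/2;  -(1/8)·log₂(1/2) = 0.1250
  (S=0,T=1): P(S|T) = (1/16)/(1/8) = 1/2;  -(1/16)·log₂(1/2) = 0.0625
  (S=0,T=2): P(S|T) = (5/16)/(5/8) = 1/2;  -(5/16)·log₂(1/2) = 0.3125
  (S=1,T=0): P(S|T) = (1/8)/(1/4) = 1/2;  -(1/8)·log₂(1/2) = 0.1250
  (S=1,T=1): P(S|T) = (1/16)/(1/8) = 1/2;  -(1/16)·log₂(1/2) = 0.0625
  (S=1,T=2): P(S|T) = (5/16)/(5/8) = 1/2;  -(5/16)·log₂(1/2) = 0.3125
H(S|T) = 0.1250 + 0.0625 + 0.3125 + 0.1250 + 0.0625 + 0.3125
  = 1.0000 bits
H(S) - H(S|T) = 1.0000 - 1.0000 = 0.0000 bits

Both sides equal 0.0000 bits, so I(S;T) = H(S) - H(S|T) ✓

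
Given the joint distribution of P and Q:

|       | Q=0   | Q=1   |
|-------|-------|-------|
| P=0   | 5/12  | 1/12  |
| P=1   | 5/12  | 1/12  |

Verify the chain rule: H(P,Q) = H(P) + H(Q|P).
Left side:
H(P,Q) = -[(5/12)·log₂(5/12) + (1/12)·log₂(1/12) + (5/12)·log₂(5/12) + (1/12)·log₂(1/12)]
  = 0.5263 + 0.2987 + 0.5263 + 0.2987
  = 1.6500 bits

Right side:
Marginal P(P) (row sums):
  P(P=0) = 5/12 + 1/12 = 1/2
  P(P=1) = 5/12 + 1/12 = 1/2
H(P) = -[(1/2)·log₂(1/2) + (1/2)·log₂(1/2)]
  = 0.5000 + 0.5000
  = 1.0000 bits
H(Q|P) = -Σ P(P,Q)·log₂ P(Q|P), where P(Q|P) = P(P,Q) / P(P)
  (P=0,Q=0): P(Q|P) = (5/12)/(1/2) = 5/6;  -(5/12)·log₂(5/6) = 0.1096
  (P=0,Q=1): P(Q|P) = (1/12)/(1/2) = 1/6;  -(1/12)·log₂(1/6) = 0.2154
  (P=1,Q=0): P(Q|P) = (5/12)/(1/2) = 5/6;  -(5/12)·log₂(5/6) = 0.1096
  (P=1,Q=1): P(Q|P) = (1/12)/(1/2) = 1/6;  -(1/12)·log₂(1/6) = 0.2154
H(Q|P) = 0.1096 + 0.2154 + 0.1096 + 0.2154
  = 0.6500 bits
H(P) + H(Q|P) = 1.0000 + 0.6500 = 1.6500 bits

Both sides equal 1.6500 bits, so the chain rule holds ✓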